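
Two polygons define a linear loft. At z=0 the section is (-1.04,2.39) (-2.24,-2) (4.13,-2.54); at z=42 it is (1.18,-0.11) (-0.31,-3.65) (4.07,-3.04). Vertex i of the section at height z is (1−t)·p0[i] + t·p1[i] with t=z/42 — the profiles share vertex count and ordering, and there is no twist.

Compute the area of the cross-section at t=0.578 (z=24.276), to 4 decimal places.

Area at t=0.578: 10.0899

Cross-section at t=0.578: each vertex is (1-t)·p0[i] + t·p1[i].
  v1: (1-0.578)·(-1.04,2.39) + 0.578·(1.18,-0.11) = (0.2432,0.9450)
  v2: (1-0.578)·(-2.24,-2) + 0.578·(-0.31,-3.65) = (-1.1245,-2.9537)
  v3: (1-0.578)·(4.13,-2.54) + 0.578·(4.07,-3.04) = (4.0953,-2.8290)
Shoelace sum Σ(x_i·y_{i+1} − x_{i+1}·y_i):
  i=1: 0.2432·-2.9537 − -1.1245·0.9450 = +0.3444 (running +0.3444)
  i=2: -1.1245·-2.8290 − 4.0953·-2.9537 = +15.2774 (running +15.6218)
  i=3: 4.0953·0.9450 − 0.2432·-2.8290 = +4.5580 (running +20.1798)
Area = |Σ|/2 = |20.1798|/2 = 10.0899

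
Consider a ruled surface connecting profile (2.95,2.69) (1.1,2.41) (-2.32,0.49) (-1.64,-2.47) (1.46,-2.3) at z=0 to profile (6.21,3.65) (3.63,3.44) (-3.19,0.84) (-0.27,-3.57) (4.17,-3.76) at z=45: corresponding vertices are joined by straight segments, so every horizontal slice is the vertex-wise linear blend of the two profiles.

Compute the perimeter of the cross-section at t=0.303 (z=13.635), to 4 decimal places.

Cross-section at t=0.303: each vertex is (1-t)·p0[i] + t·p1[i].
  v1: (1-0.303)·(2.95,2.69) + 0.303·(6.21,3.65) = (3.9378,2.9809)
  v2: (1-0.303)·(1.1,2.41) + 0.303·(3.63,3.44) = (1.8666,2.7221)
  v3: (1-0.303)·(-2.32,0.49) + 0.303·(-3.19,0.84) = (-2.5836,0.5960)
  v4: (1-0.303)·(-1.64,-2.47) + 0.303·(-0.27,-3.57) = (-1.2249,-2.8033)
  v5: (1-0.303)·(1.46,-2.3) + 0.303·(4.17,-3.76) = (2.2811,-2.7424)
Perimeter = Σ |v_{i+1} − v_i|:
  edge 1→2: √(-2.0712² + -0.2588²) = 2.0873 (running 2.0873)
  edge 2→3: √(-4.4502² + -2.1260²) = 4.9320 (running 7.0193)
  edge 3→4: √(1.3587² + -3.3994²) = 3.6608 (running 10.6801)
  edge 4→5: √(3.5060² + 0.0609²) = 3.5065 (running 14.1866)
  edge 5→1: √(1.6566² + 5.7233²) = 5.9582 (running 20.1449)
Perimeter = 20.1449

Perimeter at t=0.303: 20.1449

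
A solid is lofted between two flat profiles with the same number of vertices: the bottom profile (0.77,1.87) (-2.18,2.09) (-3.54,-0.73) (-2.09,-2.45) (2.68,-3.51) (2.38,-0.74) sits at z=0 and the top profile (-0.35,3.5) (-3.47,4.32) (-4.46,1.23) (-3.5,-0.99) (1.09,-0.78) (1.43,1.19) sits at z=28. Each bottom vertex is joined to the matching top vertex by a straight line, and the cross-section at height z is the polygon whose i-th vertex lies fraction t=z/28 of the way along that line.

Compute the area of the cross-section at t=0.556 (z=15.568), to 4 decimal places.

Cross-section at t=0.556: each vertex is (1-t)·p0[i] + t·p1[i].
  v1: (1-0.556)·(0.77,1.87) + 0.556·(-0.35,3.5) = (0.1473,2.7763)
  v2: (1-0.556)·(-2.18,2.09) + 0.556·(-3.47,4.32) = (-2.8972,3.3299)
  v3: (1-0.556)·(-3.54,-0.73) + 0.556·(-4.46,1.23) = (-4.0515,0.3598)
  v4: (1-0.556)·(-2.09,-2.45) + 0.556·(-3.5,-0.99) = (-2.8740,-1.6382)
  v5: (1-0.556)·(2.68,-3.51) + 0.556·(1.09,-0.78) = (1.7960,-1.9921)
  v6: (1-0.556)·(2.38,-0.74) + 0.556·(1.43,1.19) = (1.8518,0.3331)
Shoelace sum Σ(x_i·y_{i+1} − x_{i+1}·y_i):
  i=1: 0.1473·3.3299 − -2.8972·2.7763 = +8.5340 (running +8.5340)
  i=2: -2.8972·0.3598 − -4.0515·3.3299 = +12.4488 (running +20.9827)
  i=3: -4.0515·-1.6382 − -2.8740·0.3598 = +7.6713 (running +28.6540)
  i=4: -2.8740·-1.9921 − 1.7960·-1.6382 = +8.6675 (running +37.3215)
  i=5: 1.7960·0.3331 − 1.8518·-1.9921 = +4.2872 (running +41.6087)
  i=6: 1.8518·2.7763 − 0.1473·0.3331 = +5.0921 (running +46.7008)
Area = |Σ|/2 = |46.7008|/2 = 23.3504

Area at t=0.556: 23.3504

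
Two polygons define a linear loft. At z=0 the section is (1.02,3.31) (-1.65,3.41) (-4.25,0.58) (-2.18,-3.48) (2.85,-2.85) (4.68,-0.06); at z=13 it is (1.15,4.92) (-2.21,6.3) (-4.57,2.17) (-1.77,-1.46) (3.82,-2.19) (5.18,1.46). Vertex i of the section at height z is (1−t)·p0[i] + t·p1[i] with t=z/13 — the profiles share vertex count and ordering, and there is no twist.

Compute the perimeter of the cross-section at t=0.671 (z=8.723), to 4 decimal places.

Perimeter at t=0.671: 26.5734

Cross-section at t=0.671: each vertex is (1-t)·p0[i] + t·p1[i].
  v1: (1-0.671)·(1.02,3.31) + 0.671·(1.15,4.92) = (1.1072,4.3903)
  v2: (1-0.671)·(-1.65,3.41) + 0.671·(-2.21,6.3) = (-2.0258,5.3492)
  v3: (1-0.671)·(-4.25,0.58) + 0.671·(-4.57,2.17) = (-4.4647,1.6469)
  v4: (1-0.671)·(-2.18,-3.48) + 0.671·(-1.77,-1.46) = (-1.9049,-2.1246)
  v5: (1-0.671)·(2.85,-2.85) + 0.671·(3.82,-2.19) = (3.5009,-2.4071)
  v6: (1-0.671)·(4.68,-0.06) + 0.671·(5.18,1.46) = (5.0155,0.9599)
Perimeter = Σ |v_{i+1} − v_i|:
  edge 1→2: √(-3.1330² + 0.9589²) = 3.2764 (running 3.2764)
  edge 2→3: √(-2.4390² + -3.7023²) = 4.4335 (running 7.7099)
  edge 3→4: √(2.5598² + -3.7715²) = 4.5581 (running 12.2680)
  edge 4→5: √(5.4058² + -0.2826²) = 5.4131 (running 17.6812)
  edge 5→6: √(1.5146² + 3.3671²) = 3.6920 (running 21.3732)
  edge 6→1: √(-3.9083² + 3.4304²) = 5.2002 (running 26.5734)
Perimeter = 26.5734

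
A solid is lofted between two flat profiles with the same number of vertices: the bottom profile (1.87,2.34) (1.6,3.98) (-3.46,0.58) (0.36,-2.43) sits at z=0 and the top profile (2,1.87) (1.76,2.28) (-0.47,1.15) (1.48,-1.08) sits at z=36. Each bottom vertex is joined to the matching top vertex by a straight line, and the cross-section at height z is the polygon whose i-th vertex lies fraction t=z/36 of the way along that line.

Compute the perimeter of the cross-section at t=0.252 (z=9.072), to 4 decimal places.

Perimeter at t=0.252: 15.4071

Cross-section at t=0.252: each vertex is (1-t)·p0[i] + t·p1[i].
  v1: (1-0.252)·(1.87,2.34) + 0.252·(2,1.87) = (1.9028,2.2216)
  v2: (1-0.252)·(1.6,3.98) + 0.252·(1.76,2.28) = (1.6403,3.5516)
  v3: (1-0.252)·(-3.46,0.58) + 0.252·(-0.47,1.15) = (-2.7065,0.7236)
  v4: (1-0.252)·(0.36,-2.43) + 0.252·(1.48,-1.08) = (0.6422,-2.0898)
Perimeter = Σ |v_{i+1} − v_i|:
  edge 1→2: √(-0.2624² + 1.3300²) = 1.3557 (running 1.3557)
  edge 2→3: √(-4.3468² + -2.8280²) = 5.1858 (running 6.5415)
  edge 3→4: √(3.3488² + -2.8134²) = 4.3737 (running 10.9152)
  edge 4→1: √(1.2605² + 4.3114²) = 4.4919 (running 15.4071)
Perimeter = 15.4071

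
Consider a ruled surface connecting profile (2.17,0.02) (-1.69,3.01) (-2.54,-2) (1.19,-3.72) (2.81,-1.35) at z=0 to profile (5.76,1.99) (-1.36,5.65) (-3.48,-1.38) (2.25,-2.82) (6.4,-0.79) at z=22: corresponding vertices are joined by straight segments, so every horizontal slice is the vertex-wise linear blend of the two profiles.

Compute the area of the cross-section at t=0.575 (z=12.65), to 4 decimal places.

Area at t=0.575: 36.9353

Cross-section at t=0.575: each vertex is (1-t)·p0[i] + t·p1[i].
  v1: (1-0.575)·(2.17,0.02) + 0.575·(5.76,1.99) = (4.2342,1.1527)
  v2: (1-0.575)·(-1.69,3.01) + 0.575·(-1.36,5.65) = (-1.5003,4.5280)
  v3: (1-0.575)·(-2.54,-2) + 0.575·(-3.48,-1.38) = (-3.0805,-1.6435)
  v4: (1-0.575)·(1.19,-3.72) + 0.575·(2.25,-2.82) = (1.7995,-3.2025)
  v5: (1-0.575)·(2.81,-1.35) + 0.575·(6.4,-0.79) = (4.8742,-1.0280)
Shoelace sum Σ(x_i·y_{i+1} − x_{i+1}·y_i):
  i=1: 4.2342·4.5280 − -1.5003·1.1527 = +20.9021 (running +20.9021)
  i=2: -1.5003·-1.6435 − -3.0805·4.5280 = +16.4142 (running +37.3163)
  i=3: -3.0805·-3.2025 − 1.7995·-1.6435 = +12.8228 (running +50.1390)
  i=4: 1.7995·-1.0280 − 4.8742·-3.2025 = +13.7599 (running +63.8989)
  i=5: 4.8742·1.1527 − 4.2342·-1.0280 = +9.9716 (running +73.8705)
Area = |Σ|/2 = |73.8705|/2 = 36.9353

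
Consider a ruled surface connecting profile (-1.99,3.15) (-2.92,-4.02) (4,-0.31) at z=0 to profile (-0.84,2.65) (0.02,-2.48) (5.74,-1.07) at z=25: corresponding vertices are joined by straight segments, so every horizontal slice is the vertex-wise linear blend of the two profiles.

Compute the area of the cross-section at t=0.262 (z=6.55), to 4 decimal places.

Area at t=0.262: 21.1995

Cross-section at t=0.262: each vertex is (1-t)·p0[i] + t·p1[i].
  v1: (1-0.262)·(-1.99,3.15) + 0.262·(-0.84,2.65) = (-1.6887,3.0190)
  v2: (1-0.262)·(-2.92,-4.02) + 0.262·(0.02,-2.48) = (-2.1497,-3.6165)
  v3: (1-0.262)·(4,-0.31) + 0.262·(5.74,-1.07) = (4.4559,-0.5091)
Shoelace sum Σ(x_i·y_{i+1} − x_{i+1}·y_i):
  i=1: -1.6887·-3.6165 − -2.1497·3.0190 = +12.5972 (running +12.5972)
  i=2: -2.1497·-0.5091 − 4.4559·-3.6165 = +17.2092 (running +29.8065)
  i=3: 4.4559·3.0190 − -1.6887·-0.5091 = +12.5926 (running +42.3990)
Area = |Σ|/2 = |42.3990|/2 = 21.1995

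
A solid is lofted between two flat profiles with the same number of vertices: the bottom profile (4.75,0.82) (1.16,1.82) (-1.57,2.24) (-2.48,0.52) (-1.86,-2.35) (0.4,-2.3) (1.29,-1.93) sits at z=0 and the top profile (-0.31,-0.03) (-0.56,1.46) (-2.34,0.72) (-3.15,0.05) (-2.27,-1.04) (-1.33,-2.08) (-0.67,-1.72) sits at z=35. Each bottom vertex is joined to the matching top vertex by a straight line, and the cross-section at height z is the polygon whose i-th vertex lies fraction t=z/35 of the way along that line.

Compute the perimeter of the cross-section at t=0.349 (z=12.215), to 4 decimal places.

Perimeter at t=0.349: 15.1438

Cross-section at t=0.349: each vertex is (1-t)·p0[i] + t·p1[i].
  v1: (1-0.349)·(4.75,0.82) + 0.349·(-0.31,-0.03) = (2.9841,0.5233)
  v2: (1-0.349)·(1.16,1.82) + 0.349·(-0.56,1.46) = (0.5597,1.6944)
  v3: (1-0.349)·(-1.57,2.24) + 0.349·(-2.34,0.72) = (-1.8387,1.7095)
  v4: (1-0.349)·(-2.48,0.52) + 0.349·(-3.15,0.05) = (-2.7138,0.3560)
  v5: (1-0.349)·(-1.86,-2.35) + 0.349·(-2.27,-1.04) = (-2.0031,-1.8928)
  v6: (1-0.349)·(0.4,-2.3) + 0.349·(-1.33,-2.08) = (-0.2038,-2.2232)
  v7: (1-0.349)·(1.29,-1.93) + 0.349·(-0.67,-1.72) = (0.6060,-1.8567)
Perimeter = Σ |v_{i+1} − v_i|:
  edge 1→2: √(-2.4243² + 1.1710²) = 2.6923 (running 2.6923)
  edge 2→3: √(-2.3984² + 0.0152²) = 2.3985 (running 5.0908)
  edge 3→4: √(-0.8751² + -1.3536²) = 1.6118 (running 6.7026)
  edge 4→5: √(0.7107² + -2.2488²) = 2.3584 (running 9.0611)
  edge 5→6: √(1.7993² + -0.3304²) = 1.8294 (running 10.8905)
  edge 6→7: √(0.8097² + 0.3665²) = 0.8888 (running 11.7793)
  edge 7→1: √(2.3781² + 2.3801²) = 3.3645 (running 15.1438)
Perimeter = 15.1438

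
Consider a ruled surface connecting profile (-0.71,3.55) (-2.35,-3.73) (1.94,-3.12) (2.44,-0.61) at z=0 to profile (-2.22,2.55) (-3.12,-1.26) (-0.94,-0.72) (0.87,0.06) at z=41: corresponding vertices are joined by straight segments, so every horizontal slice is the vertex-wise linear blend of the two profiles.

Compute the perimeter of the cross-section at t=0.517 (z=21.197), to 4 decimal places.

Perimeter at t=0.517: 15.4157

Cross-section at t=0.517: each vertex is (1-t)·p0[i] + t·p1[i].
  v1: (1-0.517)·(-0.71,3.55) + 0.517·(-2.22,2.55) = (-1.4907,3.0330)
  v2: (1-0.517)·(-2.35,-3.73) + 0.517·(-3.12,-1.26) = (-2.7481,-2.4530)
  v3: (1-0.517)·(1.94,-3.12) + 0.517·(-0.94,-0.72) = (0.4510,-1.8792)
  v4: (1-0.517)·(2.44,-0.61) + 0.517·(0.87,0.06) = (1.6283,-0.2636)
Perimeter = Σ |v_{i+1} − v_i|:
  edge 1→2: √(-1.2574² + -5.4860²) = 5.6283 (running 5.6283)
  edge 2→3: √(3.1991² + 0.5738²) = 3.2502 (running 8.8785)
  edge 3→4: √(1.1773² + 1.6156²) = 1.9990 (running 10.8775)
  edge 4→1: √(-3.1190² + 3.2966²) = 4.5382 (running 15.4157)
Perimeter = 15.4157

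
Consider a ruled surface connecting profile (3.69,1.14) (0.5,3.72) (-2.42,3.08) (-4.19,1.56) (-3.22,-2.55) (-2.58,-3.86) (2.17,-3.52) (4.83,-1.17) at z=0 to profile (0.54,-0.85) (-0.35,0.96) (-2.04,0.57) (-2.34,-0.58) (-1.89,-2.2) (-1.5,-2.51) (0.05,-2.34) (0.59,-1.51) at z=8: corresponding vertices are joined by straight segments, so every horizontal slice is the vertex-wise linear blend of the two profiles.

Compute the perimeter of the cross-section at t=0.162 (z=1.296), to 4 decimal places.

Perimeter at t=0.162: 23.3763

Cross-section at t=0.162: each vertex is (1-t)·p0[i] + t·p1[i].
  v1: (1-0.162)·(3.69,1.14) + 0.162·(0.54,-0.85) = (3.1797,0.8176)
  v2: (1-0.162)·(0.5,3.72) + 0.162·(-0.35,0.96) = (0.3623,3.2729)
  v3: (1-0.162)·(-2.42,3.08) + 0.162·(-2.04,0.57) = (-2.3584,2.6734)
  v4: (1-0.162)·(-4.19,1.56) + 0.162·(-2.34,-0.58) = (-3.8903,1.2133)
  v5: (1-0.162)·(-3.22,-2.55) + 0.162·(-1.89,-2.2) = (-3.0045,-2.4933)
  v6: (1-0.162)·(-2.58,-3.86) + 0.162·(-1.5,-2.51) = (-2.4050,-3.6413)
  v7: (1-0.162)·(2.17,-3.52) + 0.162·(0.05,-2.34) = (1.8266,-3.3288)
  v8: (1-0.162)·(4.83,-1.17) + 0.162·(0.59,-1.51) = (4.1431,-1.2251)
Perimeter = Σ |v_{i+1} − v_i|:
  edge 1→2: √(-2.8174² + 2.4553²) = 3.7371 (running 3.7371)
  edge 2→3: √(-2.7207² + -0.5995²) = 2.7860 (running 6.5231)
  edge 3→4: √(-1.5319² + -1.4601²) = 2.1162 (running 8.6393)
  edge 4→5: √(0.8858² + -3.7066²) = 3.8110 (running 12.4503)
  edge 5→6: √(0.5995² + -1.1480²) = 1.2951 (running 13.7454)
  edge 6→7: √(4.2316² + 0.3125²) = 4.2431 (running 17.9886)
  edge 7→8: √(2.3166² + 2.1038²) = 3.1293 (running 21.1178)
  edge 8→1: √(-0.9634² + 2.0427²) = 2.2585 (running 23.3763)
Perimeter = 23.3763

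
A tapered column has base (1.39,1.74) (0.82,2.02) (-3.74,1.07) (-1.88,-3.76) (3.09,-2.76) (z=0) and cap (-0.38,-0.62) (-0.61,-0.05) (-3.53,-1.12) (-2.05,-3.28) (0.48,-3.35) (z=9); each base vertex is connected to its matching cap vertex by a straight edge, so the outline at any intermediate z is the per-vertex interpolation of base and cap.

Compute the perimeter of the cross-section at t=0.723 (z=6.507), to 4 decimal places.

Cross-section at t=0.723: each vertex is (1-t)·p0[i] + t·p1[i].
  v1: (1-0.723)·(1.39,1.74) + 0.723·(-0.38,-0.62) = (0.1103,0.0337)
  v2: (1-0.723)·(0.82,2.02) + 0.723·(-0.61,-0.05) = (-0.2139,0.5234)
  v3: (1-0.723)·(-3.74,1.07) + 0.723·(-3.53,-1.12) = (-3.5882,-0.5134)
  v4: (1-0.723)·(-1.88,-3.76) + 0.723·(-2.05,-3.28) = (-2.0029,-3.4130)
  v5: (1-0.723)·(3.09,-2.76) + 0.723·(0.48,-3.35) = (1.2030,-3.1866)
Perimeter = Σ |v_{i+1} − v_i|:
  edge 1→2: √(-0.3242² + 0.4897²) = 0.5873 (running 0.5873)
  edge 2→3: √(-3.3743² + -1.0368²) = 3.5300 (running 4.1172)
  edge 3→4: √(1.5853² + -2.8996²) = 3.3046 (running 7.4219)
  edge 4→5: √(3.2059² + 0.2264²) = 3.2139 (running 10.6357)
  edge 5→1: √(-1.0927² + 3.2203²) = 3.4006 (running 14.0363)
Perimeter = 14.0363

Perimeter at t=0.723: 14.0363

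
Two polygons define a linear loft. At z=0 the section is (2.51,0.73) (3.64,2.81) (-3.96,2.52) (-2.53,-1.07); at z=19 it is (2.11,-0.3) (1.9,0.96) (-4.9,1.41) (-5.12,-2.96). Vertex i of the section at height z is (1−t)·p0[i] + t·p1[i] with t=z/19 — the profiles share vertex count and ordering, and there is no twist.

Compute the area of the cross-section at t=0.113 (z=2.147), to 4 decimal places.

Area at t=0.113: 18.2647

Cross-section at t=0.113: each vertex is (1-t)·p0[i] + t·p1[i].
  v1: (1-0.113)·(2.51,0.73) + 0.113·(2.11,-0.3) = (2.4648,0.6136)
  v2: (1-0.113)·(3.64,2.81) + 0.113·(1.9,0.96) = (3.4434,2.6010)
  v3: (1-0.113)·(-3.96,2.52) + 0.113·(-4.9,1.41) = (-4.0662,2.3946)
  v4: (1-0.113)·(-2.53,-1.07) + 0.113·(-5.12,-2.96) = (-2.8227,-1.2836)
Shoelace sum Σ(x_i·y_{i+1} − x_{i+1}·y_i):
  i=1: 2.4648·2.6010 − 3.4434·0.6136 = +4.2979 (running +4.2979)
  i=2: 3.4434·2.3946 − -4.0662·2.6010 = +18.8214 (running +23.1194)
  i=3: -4.0662·-1.2836 − -2.8227·2.3946 = +11.9784 (running +35.0977)
  i=4: -2.8227·0.6136 − 2.4648·-1.2836 = +1.4317 (running +36.5295)
Area = |Σ|/2 = |36.5295|/2 = 18.2647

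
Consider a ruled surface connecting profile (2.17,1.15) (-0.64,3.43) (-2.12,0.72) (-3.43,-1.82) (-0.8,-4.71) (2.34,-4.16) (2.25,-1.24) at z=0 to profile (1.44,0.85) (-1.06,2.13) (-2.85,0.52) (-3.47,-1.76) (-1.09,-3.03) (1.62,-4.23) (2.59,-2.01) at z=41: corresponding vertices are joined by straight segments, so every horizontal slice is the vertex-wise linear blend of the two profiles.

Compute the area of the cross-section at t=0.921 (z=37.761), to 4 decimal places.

Cross-section at t=0.921: each vertex is (1-t)·p0[i] + t·p1[i].
  v1: (1-0.921)·(2.17,1.15) + 0.921·(1.44,0.85) = (1.4977,0.8737)
  v2: (1-0.921)·(-0.64,3.43) + 0.921·(-1.06,2.13) = (-1.0268,2.2327)
  v3: (1-0.921)·(-2.12,0.72) + 0.921·(-2.85,0.52) = (-2.7923,0.5358)
  v4: (1-0.921)·(-3.43,-1.82) + 0.921·(-3.47,-1.76) = (-3.4668,-1.7647)
  v5: (1-0.921)·(-0.8,-4.71) + 0.921·(-1.09,-3.03) = (-1.0671,-3.1627)
  v6: (1-0.921)·(2.34,-4.16) + 0.921·(1.62,-4.23) = (1.6769,-4.2245)
  v7: (1-0.921)·(2.25,-1.24) + 0.921·(2.59,-2.01) = (2.5631,-1.9492)
Shoelace sum Σ(x_i·y_{i+1} − x_{i+1}·y_i):
  i=1: 1.4977·2.2327 − -1.0268·0.8737 = +4.2410 (running +4.2410)
  i=2: -1.0268·0.5358 − -2.7923·2.2327 = +5.6843 (running +9.9252)
  i=3: -2.7923·-1.7647 − -3.4668·0.5358 = +6.7853 (running +16.7105)
  i=4: -3.4668·-3.1627 − -1.0671·-1.7647 = +9.0815 (running +25.7920)
  i=5: -1.0671·-4.2245 − 1.6769·-3.1627 = +9.8114 (running +35.6034)
  i=6: 1.6769·-1.9492 − 2.5631·-4.2245 = +7.5594 (running +43.1628)
  i=7: 2.5631·0.8737 − 1.4977·-1.9492 = +5.1586 (running +48.3214)
Area = |Σ|/2 = |48.3214|/2 = 24.1607

Area at t=0.921: 24.1607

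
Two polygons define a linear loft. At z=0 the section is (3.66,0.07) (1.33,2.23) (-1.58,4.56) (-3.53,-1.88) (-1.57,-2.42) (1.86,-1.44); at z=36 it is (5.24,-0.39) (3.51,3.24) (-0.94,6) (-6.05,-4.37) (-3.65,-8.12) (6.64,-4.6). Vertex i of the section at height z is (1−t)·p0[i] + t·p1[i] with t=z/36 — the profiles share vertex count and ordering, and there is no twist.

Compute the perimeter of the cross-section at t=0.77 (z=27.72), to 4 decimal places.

Perimeter at t=0.77: 35.7332

Cross-section at t=0.77: each vertex is (1-t)·p0[i] + t·p1[i].
  v1: (1-0.77)·(3.66,0.07) + 0.77·(5.24,-0.39) = (4.8766,-0.2842)
  v2: (1-0.77)·(1.33,2.23) + 0.77·(3.51,3.24) = (3.0086,3.0077)
  v3: (1-0.77)·(-1.58,4.56) + 0.77·(-0.94,6) = (-1.0872,5.6688)
  v4: (1-0.77)·(-3.53,-1.88) + 0.77·(-6.05,-4.37) = (-5.4704,-3.7973)
  v5: (1-0.77)·(-1.57,-2.42) + 0.77·(-3.65,-8.12) = (-3.1716,-6.8090)
  v6: (1-0.77)·(1.86,-1.44) + 0.77·(6.64,-4.6) = (5.5406,-3.8732)
Perimeter = Σ |v_{i+1} − v_i|:
  edge 1→2: √(-1.8680² + 3.2919²) = 3.7850 (running 3.7850)
  edge 2→3: √(-4.0958² + 2.6611²) = 4.8844 (running 8.6693)
  edge 3→4: √(-4.3832² + -9.4661²) = 10.4317 (running 19.1010)
  edge 4→5: √(2.2988² + -3.0117²) = 3.7888 (running 22.8898)
  edge 5→6: √(8.7122² + 2.9358²) = 9.1935 (running 32.0833)
  edge 6→1: √(-0.6640² + 3.5890²) = 3.6499 (running 35.7332)
Perimeter = 35.7332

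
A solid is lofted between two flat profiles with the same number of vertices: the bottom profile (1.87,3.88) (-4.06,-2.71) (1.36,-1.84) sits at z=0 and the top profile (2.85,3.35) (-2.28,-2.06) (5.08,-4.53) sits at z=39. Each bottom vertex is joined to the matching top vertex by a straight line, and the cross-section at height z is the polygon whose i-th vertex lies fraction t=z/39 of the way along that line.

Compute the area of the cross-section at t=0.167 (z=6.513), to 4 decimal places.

Cross-section at t=0.167: each vertex is (1-t)·p0[i] + t·p1[i].
  v1: (1-0.167)·(1.87,3.88) + 0.167·(2.85,3.35) = (2.0337,3.7915)
  v2: (1-0.167)·(-4.06,-2.71) + 0.167·(-2.28,-2.06) = (-3.7627,-2.6014)
  v3: (1-0.167)·(1.36,-1.84) + 0.167·(5.08,-4.53) = (1.9812,-2.2892)
Shoelace sum Σ(x_i·y_{i+1} − x_{i+1}·y_i):
  i=1: 2.0337·-2.6014 − -3.7627·3.7915 = +8.9759 (running +8.9759)
  i=2: -3.7627·-2.2892 − 1.9812·-2.6014 = +13.7679 (running +22.7438)
  i=3: 1.9812·3.7915 − 2.0337·-2.2892 = +12.1674 (running +34.9112)
Area = |Σ|/2 = |34.9112|/2 = 17.4556

Area at t=0.167: 17.4556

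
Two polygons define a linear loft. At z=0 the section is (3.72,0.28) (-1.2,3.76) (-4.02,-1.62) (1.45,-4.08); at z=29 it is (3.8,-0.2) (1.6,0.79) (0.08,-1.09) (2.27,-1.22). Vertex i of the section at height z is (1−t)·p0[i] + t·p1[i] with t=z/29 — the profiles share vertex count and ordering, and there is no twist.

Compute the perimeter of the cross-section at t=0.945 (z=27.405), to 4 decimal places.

Perimeter at t=0.945: 9.5823

Cross-section at t=0.945: each vertex is (1-t)·p0[i] + t·p1[i].
  v1: (1-0.945)·(3.72,0.28) + 0.945·(3.8,-0.2) = (3.7956,-0.1736)
  v2: (1-0.945)·(-1.2,3.76) + 0.945·(1.6,0.79) = (1.4460,0.9534)
  v3: (1-0.945)·(-4.02,-1.62) + 0.945·(0.08,-1.09) = (-0.1455,-1.1192)
  v4: (1-0.945)·(1.45,-4.08) + 0.945·(2.27,-1.22) = (2.2249,-1.3773)
Perimeter = Σ |v_{i+1} − v_i|:
  edge 1→2: √(-2.3496² + 1.1270²) = 2.6059 (running 2.6059)
  edge 2→3: √(-1.5915² + -2.0725²) = 2.6131 (running 5.2190)
  edge 3→4: √(2.3704² + -0.2581²) = 2.3844 (running 7.6034)
  edge 4→1: √(1.5707² + 1.2037²) = 1.9789 (running 9.5823)
Perimeter = 9.5823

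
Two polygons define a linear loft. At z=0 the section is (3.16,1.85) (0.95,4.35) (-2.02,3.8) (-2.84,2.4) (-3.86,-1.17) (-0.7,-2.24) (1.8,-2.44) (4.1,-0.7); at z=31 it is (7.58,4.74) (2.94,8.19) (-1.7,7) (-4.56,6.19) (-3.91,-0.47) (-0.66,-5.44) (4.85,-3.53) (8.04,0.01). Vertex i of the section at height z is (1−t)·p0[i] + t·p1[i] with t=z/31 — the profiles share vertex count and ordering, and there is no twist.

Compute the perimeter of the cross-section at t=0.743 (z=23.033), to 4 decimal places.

Cross-section at t=0.743: each vertex is (1-t)·p0[i] + t·p1[i].
  v1: (1-0.743)·(3.16,1.85) + 0.743·(7.58,4.74) = (6.4441,3.9973)
  v2: (1-0.743)·(0.95,4.35) + 0.743·(2.94,8.19) = (2.4286,7.2031)
  v3: (1-0.743)·(-2.02,3.8) + 0.743·(-1.7,7) = (-1.7822,6.1776)
  v4: (1-0.743)·(-2.84,2.4) + 0.743·(-4.56,6.19) = (-4.1180,5.2160)
  v5: (1-0.743)·(-3.86,-1.17) + 0.743·(-3.91,-0.47) = (-3.8972,-0.6499)
  v6: (1-0.743)·(-0.7,-2.24) + 0.743·(-0.66,-5.44) = (-0.6703,-4.6176)
  v7: (1-0.743)·(1.8,-2.44) + 0.743·(4.85,-3.53) = (4.0661,-3.2499)
  v8: (1-0.743)·(4.1,-0.7) + 0.743·(8.04,0.01) = (7.0274,-0.1725)
Perimeter = Σ |v_{i+1} − v_i|:
  edge 1→2: √(-4.0155² + 3.2059²) = 5.1383 (running 5.1383)
  edge 2→3: √(-4.2108² + -1.0255²) = 4.3339 (running 9.4721)
  edge 3→4: √(-2.3357² + -0.9616²) = 2.5259 (running 11.9981)
  edge 4→5: √(0.2208² + -5.8659²) = 5.8700 (running 17.8681)
  edge 5→6: √(3.2269² + -3.9677²) = 5.1142 (running 22.9823)
  edge 6→7: √(4.7364² + 1.3677²) = 4.9300 (running 27.9123)
  edge 7→8: √(2.9613² + 3.0774²) = 4.2708 (running 32.1831)
  edge 8→1: √(-0.5834² + 4.1697²) = 4.2103 (running 36.3934)
Perimeter = 36.3934

Perimeter at t=0.743: 36.3934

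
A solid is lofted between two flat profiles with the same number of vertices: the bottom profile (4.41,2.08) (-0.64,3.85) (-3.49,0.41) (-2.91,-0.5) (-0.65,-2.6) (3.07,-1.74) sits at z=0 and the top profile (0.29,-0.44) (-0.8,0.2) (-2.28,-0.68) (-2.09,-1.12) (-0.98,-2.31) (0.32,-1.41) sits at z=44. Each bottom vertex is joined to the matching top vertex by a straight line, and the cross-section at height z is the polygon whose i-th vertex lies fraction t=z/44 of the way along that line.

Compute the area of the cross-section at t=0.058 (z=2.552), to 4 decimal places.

Cross-section at t=0.058: each vertex is (1-t)·p0[i] + t·p1[i].
  v1: (1-0.058)·(4.41,2.08) + 0.058·(0.29,-0.44) = (4.1710,1.9338)
  v2: (1-0.058)·(-0.64,3.85) + 0.058·(-0.8,0.2) = (-0.6493,3.6383)
  v3: (1-0.058)·(-3.49,0.41) + 0.058·(-2.28,-0.68) = (-3.4198,0.3468)
  v4: (1-0.058)·(-2.91,-0.5) + 0.058·(-2.09,-1.12) = (-2.8624,-0.5360)
  v5: (1-0.058)·(-0.65,-2.6) + 0.058·(-0.98,-2.31) = (-0.6691,-2.5832)
  v6: (1-0.058)·(3.07,-1.74) + 0.058·(0.32,-1.41) = (2.9105,-1.7209)
Shoelace sum Σ(x_i·y_{i+1} − x_{i+1}·y_i):
  i=1: 4.1710·3.6383 − -0.6493·1.9338 = +16.4311 (running +16.4311)
  i=2: -0.6493·0.3468 − -3.4198·3.6383 = +12.2172 (running +28.6483)
  i=3: -3.4198·-0.5360 − -2.8624·0.3468 = +2.8255 (running +31.4738)
  i=4: -2.8624·-2.5832 − -0.6691·-0.5360 = +7.0356 (running +38.5094)
  i=5: -0.6691·-1.7209 − 2.9105·-2.5832 = +8.6698 (running +47.1792)
  i=6: 2.9105·1.9338 − 4.1710·-1.7209 = +12.8062 (running +59.9854)
Area = |Σ|/2 = |59.9854|/2 = 29.9927

Area at t=0.058: 29.9927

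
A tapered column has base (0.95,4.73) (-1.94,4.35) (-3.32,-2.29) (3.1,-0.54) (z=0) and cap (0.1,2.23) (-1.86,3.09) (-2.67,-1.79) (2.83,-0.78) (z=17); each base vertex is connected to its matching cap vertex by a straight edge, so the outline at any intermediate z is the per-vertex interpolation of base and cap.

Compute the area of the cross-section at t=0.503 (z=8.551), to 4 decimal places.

Area at t=0.503: 21.0962

Cross-section at t=0.503: each vertex is (1-t)·p0[i] + t·p1[i].
  v1: (1-0.503)·(0.95,4.73) + 0.503·(0.1,2.23) = (0.5224,3.4725)
  v2: (1-0.503)·(-1.94,4.35) + 0.503·(-1.86,3.09) = (-1.8998,3.7162)
  v3: (1-0.503)·(-3.32,-2.29) + 0.503·(-2.67,-1.79) = (-2.9931,-2.0385)
  v4: (1-0.503)·(3.1,-0.54) + 0.503·(2.83,-0.78) = (2.9642,-0.6607)
Shoelace sum Σ(x_i·y_{i+1} − x_{i+1}·y_i):
  i=1: 0.5224·3.7162 − -1.8998·3.4725 = +8.5385 (running +8.5385)
  i=2: -1.8998·-2.0385 − -2.9931·3.7162 = +14.9955 (running +23.5339)
  i=3: -2.9931·-0.6607 − 2.9642·-2.0385 = +8.0201 (running +31.5540)
  i=4: 2.9642·3.4725 − 0.5224·-0.6607 = +10.6383 (running +42.1924)
Area = |Σ|/2 = |42.1924|/2 = 21.0962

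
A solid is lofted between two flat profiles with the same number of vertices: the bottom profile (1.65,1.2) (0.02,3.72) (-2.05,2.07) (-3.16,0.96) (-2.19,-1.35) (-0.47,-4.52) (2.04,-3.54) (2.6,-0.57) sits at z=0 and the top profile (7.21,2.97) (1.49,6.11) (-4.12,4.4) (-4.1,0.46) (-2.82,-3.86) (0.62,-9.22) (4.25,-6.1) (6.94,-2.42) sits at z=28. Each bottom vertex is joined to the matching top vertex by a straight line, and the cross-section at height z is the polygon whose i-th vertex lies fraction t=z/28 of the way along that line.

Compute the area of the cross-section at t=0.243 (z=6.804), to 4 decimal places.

Cross-section at t=0.243: each vertex is (1-t)·p0[i] + t·p1[i].
  v1: (1-0.243)·(1.65,1.2) + 0.243·(7.21,2.97) = (3.0011,1.6301)
  v2: (1-0.243)·(0.02,3.72) + 0.243·(1.49,6.11) = (0.3772,4.3008)
  v3: (1-0.243)·(-2.05,2.07) + 0.243·(-4.12,4.4) = (-2.5530,2.6362)
  v4: (1-0.243)·(-3.16,0.96) + 0.243·(-4.1,0.46) = (-3.3884,0.8385)
  v5: (1-0.243)·(-2.19,-1.35) + 0.243·(-2.82,-3.86) = (-2.3431,-1.9599)
  v6: (1-0.243)·(-0.47,-4.52) + 0.243·(0.62,-9.22) = (-0.2051,-5.6621)
  v7: (1-0.243)·(2.04,-3.54) + 0.243·(4.25,-6.1) = (2.5770,-4.1621)
  v8: (1-0.243)·(2.6,-0.57) + 0.243·(6.94,-2.42) = (3.6546,-1.0195)
Shoelace sum Σ(x_i·y_{i+1} − x_{i+1}·y_i):
  i=1: 3.0011·4.3008 − 0.3772·1.6301 = +12.2921 (running +12.2921)
  i=2: 0.3772·2.6362 − -2.5530·4.3008 = +11.9743 (running +24.2664)
  i=3: -2.5530·0.8385 − -3.3884·2.6362 = +6.7918 (running +31.0582)
  i=4: -3.3884·-1.9599 − -2.3431·0.8385 = +8.6057 (running +39.6639)
  i=5: -2.3431·-5.6621 − -0.2051·-1.9599 = +12.8648 (running +52.5287)
  i=6: -0.2051·-4.1621 − 2.5770·-5.6621 = +15.4452 (running +67.9739)
  i=7: 2.5770·-1.0195 − 3.6546·-4.1621 = +12.5834 (running +80.5573)
  i=8: 3.6546·1.6301 − 3.0011·-1.0195 = +9.0172 (running +89.5745)
Area = |Σ|/2 = |89.5745|/2 = 44.7872

Area at t=0.243: 44.7872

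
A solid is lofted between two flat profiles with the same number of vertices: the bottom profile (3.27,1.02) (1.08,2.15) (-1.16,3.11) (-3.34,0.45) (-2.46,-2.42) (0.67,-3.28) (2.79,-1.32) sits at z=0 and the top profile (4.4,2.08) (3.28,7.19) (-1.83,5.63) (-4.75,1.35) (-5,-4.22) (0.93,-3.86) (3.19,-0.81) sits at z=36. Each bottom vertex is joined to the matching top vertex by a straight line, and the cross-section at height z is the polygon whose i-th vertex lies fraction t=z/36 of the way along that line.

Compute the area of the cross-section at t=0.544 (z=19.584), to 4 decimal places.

Area at t=0.544: 51.4799

Cross-section at t=0.544: each vertex is (1-t)·p0[i] + t·p1[i].
  v1: (1-0.544)·(3.27,1.02) + 0.544·(4.4,2.08) = (3.8847,1.5966)
  v2: (1-0.544)·(1.08,2.15) + 0.544·(3.28,7.19) = (2.2768,4.8918)
  v3: (1-0.544)·(-1.16,3.11) + 0.544·(-1.83,5.63) = (-1.5245,4.4809)
  v4: (1-0.544)·(-3.34,0.45) + 0.544·(-4.75,1.35) = (-4.1070,0.9396)
  v5: (1-0.544)·(-2.46,-2.42) + 0.544·(-5,-4.22) = (-3.8418,-3.3992)
  v6: (1-0.544)·(0.67,-3.28) + 0.544·(0.93,-3.86) = (0.8114,-3.5955)
  v7: (1-0.544)·(2.79,-1.32) + 0.544·(3.19,-0.81) = (3.0076,-1.0426)
Shoelace sum Σ(x_i·y_{i+1} − x_{i+1}·y_i):
  i=1: 3.8847·4.8918 − 2.2768·1.5966 = +15.3679 (running +15.3679)
  i=2: 2.2768·4.4809 − -1.5245·4.8918 = +17.6595 (running +33.0273)
  i=3: -1.5245·0.9396 − -4.1070·4.4809 = +16.9708 (running +49.9981)
  i=4: -4.1070·-3.3992 − -3.8418·0.9396 = +17.5704 (running +67.5685)
  i=5: -3.8418·-3.5955 − 0.8114·-3.3992 = +16.5714 (running +84.1398)
  i=6: 0.8114·-1.0426 − 3.0076·-3.5955 = +9.9679 (running +94.1077)
  i=7: 3.0076·1.5966 − 3.8847·-1.0426 = +8.8521 (running +102.9599)
Area = |Σ|/2 = |102.9599|/2 = 51.4799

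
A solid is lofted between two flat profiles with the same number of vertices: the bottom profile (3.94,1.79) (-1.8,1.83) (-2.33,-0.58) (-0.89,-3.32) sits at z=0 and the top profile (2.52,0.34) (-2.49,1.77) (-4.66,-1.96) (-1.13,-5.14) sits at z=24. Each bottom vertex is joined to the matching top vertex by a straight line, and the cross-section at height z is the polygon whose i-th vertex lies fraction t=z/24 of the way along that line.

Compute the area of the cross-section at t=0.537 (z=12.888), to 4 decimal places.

Cross-section at t=0.537: each vertex is (1-t)·p0[i] + t·p1[i].
  v1: (1-0.537)·(3.94,1.79) + 0.537·(2.52,0.34) = (3.1775,1.0113)
  v2: (1-0.537)·(-1.8,1.83) + 0.537·(-2.49,1.77) = (-2.1705,1.7978)
  v3: (1-0.537)·(-2.33,-0.58) + 0.537·(-4.66,-1.96) = (-3.5812,-1.3211)
  v4: (1-0.537)·(-0.89,-3.32) + 0.537·(-1.13,-5.14) = (-1.0189,-4.2973)
Shoelace sum Σ(x_i·y_{i+1} − x_{i+1}·y_i):
  i=1: 3.1775·1.7978 − -2.1705·1.0113 = +7.9075 (running +7.9075)
  i=2: -2.1705·-1.3211 − -3.5812·1.7978 = +9.3056 (running +17.2132)
  i=3: -3.5812·-4.2973 − -1.0189·-1.3211 = +14.0437 (running +31.2568)
  i=4: -1.0189·1.0113 − 3.1775·-4.2973 = +12.6242 (running +43.8810)
Area = |Σ|/2 = |43.8810|/2 = 21.9405

Area at t=0.537: 21.9405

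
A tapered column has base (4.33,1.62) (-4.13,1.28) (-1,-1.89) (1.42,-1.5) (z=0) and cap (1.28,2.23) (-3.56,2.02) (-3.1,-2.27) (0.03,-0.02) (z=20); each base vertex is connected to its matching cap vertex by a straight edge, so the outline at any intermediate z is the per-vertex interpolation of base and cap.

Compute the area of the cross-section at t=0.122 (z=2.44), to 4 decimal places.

Area at t=0.122: 16.6536

Cross-section at t=0.122: each vertex is (1-t)·p0[i] + t·p1[i].
  v1: (1-0.122)·(4.33,1.62) + 0.122·(1.28,2.23) = (3.9579,1.6944)
  v2: (1-0.122)·(-4.13,1.28) + 0.122·(-3.56,2.02) = (-4.0605,1.3703)
  v3: (1-0.122)·(-1,-1.89) + 0.122·(-3.1,-2.27) = (-1.2562,-1.9364)
  v4: (1-0.122)·(1.42,-1.5) + 0.122·(0.03,-0.02) = (1.2504,-1.3194)
Shoelace sum Σ(x_i·y_{i+1} − x_{i+1}·y_i):
  i=1: 3.9579·1.3703 − -4.0605·1.6944 = +12.3036 (running +12.3036)
  i=2: -4.0605·-1.9364 − -1.2562·1.3703 = +9.5839 (running +21.8874)
  i=3: -1.2562·-1.3194 − 1.2504·-1.9364 = +4.0787 (running +25.9662)
  i=4: 1.2504·1.6944 − 3.9579·-1.3194 = +7.3409 (running +33.3071)
Area = |Σ|/2 = |33.3071|/2 = 16.6536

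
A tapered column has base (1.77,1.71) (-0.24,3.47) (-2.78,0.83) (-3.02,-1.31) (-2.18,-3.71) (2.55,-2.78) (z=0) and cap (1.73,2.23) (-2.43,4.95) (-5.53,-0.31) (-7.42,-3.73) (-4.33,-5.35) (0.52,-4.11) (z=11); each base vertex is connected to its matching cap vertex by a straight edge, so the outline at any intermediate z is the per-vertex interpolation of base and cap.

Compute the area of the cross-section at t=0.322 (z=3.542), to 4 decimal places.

Cross-section at t=0.322: each vertex is (1-t)·p0[i] + t·p1[i].
  v1: (1-0.322)·(1.77,1.71) + 0.322·(1.73,2.23) = (1.7571,1.8774)
  v2: (1-0.322)·(-0.24,3.47) + 0.322·(-2.43,4.95) = (-0.9452,3.9466)
  v3: (1-0.322)·(-2.78,0.83) + 0.322·(-5.53,-0.31) = (-3.6655,0.4629)
  v4: (1-0.322)·(-3.02,-1.31) + 0.322·(-7.42,-3.73) = (-4.4368,-2.0892)
  v5: (1-0.322)·(-2.18,-3.71) + 0.322·(-4.33,-5.35) = (-2.8723,-4.2381)
  v6: (1-0.322)·(2.55,-2.78) + 0.322·(0.52,-4.11) = (1.8963,-3.2083)
Shoelace sum Σ(x_i·y_{i+1} − x_{i+1}·y_i):
  i=1: 1.7571·3.9466 − -0.9452·1.8774 = +8.7091 (running +8.7091)
  i=2: -0.9452·0.4629 − -3.6655·3.9466 = +14.0286 (running +22.7377)
  i=3: -3.6655·-2.0892 − -4.4368·0.4629 = +9.7120 (running +32.4497)
  i=4: -4.4368·-4.2381 − -2.8723·-2.0892 = +12.8026 (running +45.2523)
  i=5: -2.8723·-3.2083 − 1.8963·-4.2381 = +17.2519 (running +62.5042)
  i=6: 1.8963·1.8774 − 1.7571·-3.2083 = +9.1976 (running +71.7017)
Area = |Σ|/2 = |71.7017|/2 = 35.8509

Area at t=0.322: 35.8509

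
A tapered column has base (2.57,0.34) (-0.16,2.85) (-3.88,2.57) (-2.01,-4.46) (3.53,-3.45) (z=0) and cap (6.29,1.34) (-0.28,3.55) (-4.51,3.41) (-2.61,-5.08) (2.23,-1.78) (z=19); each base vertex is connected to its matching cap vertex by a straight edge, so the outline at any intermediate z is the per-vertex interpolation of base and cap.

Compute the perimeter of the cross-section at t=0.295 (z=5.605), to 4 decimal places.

Perimeter at t=0.295: 25.3539

Cross-section at t=0.295: each vertex is (1-t)·p0[i] + t·p1[i].
  v1: (1-0.295)·(2.57,0.34) + 0.295·(6.29,1.34) = (3.6674,0.6350)
  v2: (1-0.295)·(-0.16,2.85) + 0.295·(-0.28,3.55) = (-0.1954,3.0565)
  v3: (1-0.295)·(-3.88,2.57) + 0.295·(-4.51,3.41) = (-4.0659,2.8178)
  v4: (1-0.295)·(-2.01,-4.46) + 0.295·(-2.61,-5.08) = (-2.1870,-4.6429)
  v5: (1-0.295)·(3.53,-3.45) + 0.295·(2.23,-1.78) = (3.1465,-2.9574)
Perimeter = Σ |v_{i+1} − v_i|:
  edge 1→2: √(-3.8628² + 2.4215²) = 4.5590 (running 4.5590)
  edge 2→3: √(-3.8704² + -0.2387²) = 3.8778 (running 8.4368)
  edge 3→4: √(1.8789² + -7.4607²) = 7.6936 (running 16.1305)
  edge 4→5: √(5.3335² + 1.6855²) = 5.5935 (running 21.7240)
  edge 5→1: √(0.5209² + 3.5924²) = 3.6299 (running 25.3539)
Perimeter = 25.3539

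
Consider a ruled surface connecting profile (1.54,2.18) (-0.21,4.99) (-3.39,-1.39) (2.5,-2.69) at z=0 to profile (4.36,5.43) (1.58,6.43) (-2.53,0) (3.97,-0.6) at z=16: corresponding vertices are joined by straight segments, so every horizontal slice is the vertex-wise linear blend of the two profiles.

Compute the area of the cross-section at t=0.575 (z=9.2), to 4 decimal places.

Area at t=0.575: 27.9867

Cross-section at t=0.575: each vertex is (1-t)·p0[i] + t·p1[i].
  v1: (1-0.575)·(1.54,2.18) + 0.575·(4.36,5.43) = (3.1615,4.0488)
  v2: (1-0.575)·(-0.21,4.99) + 0.575·(1.58,6.43) = (0.8192,5.8180)
  v3: (1-0.575)·(-3.39,-1.39) + 0.575·(-2.53,0) = (-2.8955,-0.5907)
  v4: (1-0.575)·(2.5,-2.69) + 0.575·(3.97,-0.6) = (3.3453,-1.4883)
Shoelace sum Σ(x_i·y_{i+1} − x_{i+1}·y_i):
  i=1: 3.1615·5.8180 − 0.8192·4.0488 = +15.0767 (running +15.0767)
  i=2: 0.8192·-0.5907 − -2.8955·5.8180 = +16.3620 (running +31.4387)
  i=3: -2.8955·-1.4883 − 3.3453·-0.5907 = +6.2854 (running +37.7241)
  i=4: 3.3453·4.0488 − 3.1615·-1.4883 = +18.2492 (running +55.9733)
Area = |Σ|/2 = |55.9733|/2 = 27.9867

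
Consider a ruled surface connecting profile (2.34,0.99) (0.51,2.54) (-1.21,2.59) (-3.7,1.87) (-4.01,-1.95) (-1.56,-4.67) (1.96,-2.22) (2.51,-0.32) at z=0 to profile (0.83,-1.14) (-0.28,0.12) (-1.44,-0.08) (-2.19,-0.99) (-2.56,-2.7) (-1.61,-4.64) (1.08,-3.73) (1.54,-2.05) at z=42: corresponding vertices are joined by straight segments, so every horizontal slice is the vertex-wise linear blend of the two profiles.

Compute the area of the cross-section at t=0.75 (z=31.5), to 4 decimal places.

Area at t=0.75: 17.5121

Cross-section at t=0.75: each vertex is (1-t)·p0[i] + t·p1[i].
  v1: (1-0.75)·(2.34,0.99) + 0.75·(0.83,-1.14) = (1.2075,-0.6075)
  v2: (1-0.75)·(0.51,2.54) + 0.75·(-0.28,0.12) = (-0.0825,0.7250)
  v3: (1-0.75)·(-1.21,2.59) + 0.75·(-1.44,-0.08) = (-1.3825,0.5875)
  v4: (1-0.75)·(-3.7,1.87) + 0.75·(-2.19,-0.99) = (-2.5675,-0.2750)
  v5: (1-0.75)·(-4.01,-1.95) + 0.75·(-2.56,-2.7) = (-2.9225,-2.5125)
  v6: (1-0.75)·(-1.56,-4.67) + 0.75·(-1.61,-4.64) = (-1.5975,-4.6475)
  v7: (1-0.75)·(1.96,-2.22) + 0.75·(1.08,-3.73) = (1.3000,-3.3525)
  v8: (1-0.75)·(2.51,-0.32) + 0.75·(1.54,-2.05) = (1.7825,-1.6175)
Shoelace sum Σ(x_i·y_{i+1} − x_{i+1}·y_i):
  i=1: 1.2075·0.7250 − -0.0825·-0.6075 = +0.8253 (running +0.8253)
  i=2: -0.0825·0.5875 − -1.3825·0.7250 = +0.9538 (running +1.7792)
  i=3: -1.3825·-0.2750 − -2.5675·0.5875 = +1.8886 (running +3.6678)
  i=4: -2.5675·-2.5125 − -2.9225·-0.2750 = +5.6472 (running +9.3149)
  i=5: -2.9225·-4.6475 − -1.5975·-2.5125 = +9.5686 (running +18.8835)
  i=6: -1.5975·-3.3525 − 1.3000·-4.6475 = +11.3974 (running +30.2809)
  i=7: 1.3000·-1.6175 − 1.7825·-3.3525 = +3.8731 (running +34.1540)
  i=8: 1.7825·-0.6075 − 1.2075·-1.6175 = +0.8703 (running +35.0242)
Area = |Σ|/2 = |35.0242|/2 = 17.5121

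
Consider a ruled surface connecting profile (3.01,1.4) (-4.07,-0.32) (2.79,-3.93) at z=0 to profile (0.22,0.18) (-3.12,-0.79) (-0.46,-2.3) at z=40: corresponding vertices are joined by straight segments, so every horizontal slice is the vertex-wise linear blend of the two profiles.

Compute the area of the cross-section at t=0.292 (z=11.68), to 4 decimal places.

Cross-section at t=0.292: each vertex is (1-t)·p0[i] + t·p1[i].
  v1: (1-0.292)·(3.01,1.4) + 0.292·(0.22,0.18) = (2.1953,1.0438)
  v2: (1-0.292)·(-4.07,-0.32) + 0.292·(-3.12,-0.79) = (-3.7926,-0.4572)
  v3: (1-0.292)·(2.79,-3.93) + 0.292·(-0.46,-2.3) = (1.8410,-3.4540)
Shoelace sum Σ(x_i·y_{i+1} − x_{i+1}·y_i):
  i=1: 2.1953·-0.4572 − -3.7926·1.0438 = +2.9548 (running +2.9548)
  i=2: -3.7926·-3.4540 − 1.8410·-0.4572 = +13.9416 (running +16.8963)
  i=3: 1.8410·1.0438 − 2.1953·-3.4540 = +9.5043 (running +26.4006)
Area = |Σ|/2 = |26.4006|/2 = 13.2003

Area at t=0.292: 13.2003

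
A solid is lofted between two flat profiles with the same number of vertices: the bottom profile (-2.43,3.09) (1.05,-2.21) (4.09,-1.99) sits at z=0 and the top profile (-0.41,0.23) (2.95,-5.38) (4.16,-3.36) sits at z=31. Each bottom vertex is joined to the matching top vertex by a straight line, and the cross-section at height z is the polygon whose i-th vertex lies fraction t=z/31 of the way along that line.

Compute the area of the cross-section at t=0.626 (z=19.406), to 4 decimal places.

Cross-section at t=0.626: each vertex is (1-t)·p0[i] + t·p1[i].
  v1: (1-0.626)·(-2.43,3.09) + 0.626·(-0.41,0.23) = (-1.1655,1.2996)
  v2: (1-0.626)·(1.05,-2.21) + 0.626·(2.95,-5.38) = (2.2394,-4.1944)
  v3: (1-0.626)·(4.09,-1.99) + 0.626·(4.16,-3.36) = (4.1338,-2.8476)
Shoelace sum Σ(x_i·y_{i+1} − x_{i+1}·y_i):
  i=1: -1.1655·-4.1944 − 2.2394·1.2996 = +1.9781 (running +1.9781)
  i=2: 2.2394·-2.8476 − 4.1338·-4.1944 = +10.9620 (running +12.9401)
  i=3: 4.1338·1.2996 − -1.1655·-2.8476 = +2.0536 (running +14.9937)
Area = |Σ|/2 = |14.9937|/2 = 7.4969

Area at t=0.626: 7.4969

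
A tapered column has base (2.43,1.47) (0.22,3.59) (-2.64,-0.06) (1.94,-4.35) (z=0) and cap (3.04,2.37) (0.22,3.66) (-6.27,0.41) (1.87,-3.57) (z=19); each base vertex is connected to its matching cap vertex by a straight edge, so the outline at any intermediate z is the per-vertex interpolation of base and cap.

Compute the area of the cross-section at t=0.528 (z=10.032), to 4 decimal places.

Area at t=0.528: 29.1243

Cross-section at t=0.528: each vertex is (1-t)·p0[i] + t·p1[i].
  v1: (1-0.528)·(2.43,1.47) + 0.528·(3.04,2.37) = (2.7521,1.9452)
  v2: (1-0.528)·(0.22,3.59) + 0.528·(0.22,3.66) = (0.2200,3.6270)
  v3: (1-0.528)·(-2.64,-0.06) + 0.528·(-6.27,0.41) = (-4.5566,0.1882)
  v4: (1-0.528)·(1.94,-4.35) + 0.528·(1.87,-3.57) = (1.9030,-3.9382)
Shoelace sum Σ(x_i·y_{i+1} − x_{i+1}·y_i):
  i=1: 2.7521·3.6270 − 0.2200·1.9452 = +9.5537 (running +9.5537)
  i=2: 0.2200·0.1882 − -4.5566·3.6270 = +16.5681 (running +26.1219)
  i=3: -4.5566·-3.9382 − 1.9030·0.1882 = +17.5867 (running +43.7086)
  i=4: 1.9030·1.9452 − 2.7521·-3.9382 = +14.5399 (running +58.2485)
Area = |Σ|/2 = |58.2485|/2 = 29.1243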